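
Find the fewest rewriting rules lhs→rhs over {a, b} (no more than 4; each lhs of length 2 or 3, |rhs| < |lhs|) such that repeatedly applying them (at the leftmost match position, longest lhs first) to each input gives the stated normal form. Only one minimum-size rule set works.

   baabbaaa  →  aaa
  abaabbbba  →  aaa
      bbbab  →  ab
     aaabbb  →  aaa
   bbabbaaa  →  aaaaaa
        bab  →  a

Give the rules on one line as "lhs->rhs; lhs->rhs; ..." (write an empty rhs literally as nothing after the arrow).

  | baabbaaa => babbaaa => bbbaaa => aaa
  | abaabbbba => ababbbba => abbbbba => abba => aaa
  | bbbab => ab
  | aaabbb => aaa

ba->b; bb->a; bbb->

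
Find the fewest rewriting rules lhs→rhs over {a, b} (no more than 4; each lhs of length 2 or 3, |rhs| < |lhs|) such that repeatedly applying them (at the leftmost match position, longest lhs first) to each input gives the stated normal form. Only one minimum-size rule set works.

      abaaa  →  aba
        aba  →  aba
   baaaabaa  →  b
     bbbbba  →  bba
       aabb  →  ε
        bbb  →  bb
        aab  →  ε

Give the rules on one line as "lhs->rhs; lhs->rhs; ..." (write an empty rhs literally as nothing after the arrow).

  | abaaa => aba
  | aba
  | baaaabaa => baabaa => baaaa => baa => b
  | bbbbba => bbbba => bbba => bba

aa->; aab->aa; bbb->bb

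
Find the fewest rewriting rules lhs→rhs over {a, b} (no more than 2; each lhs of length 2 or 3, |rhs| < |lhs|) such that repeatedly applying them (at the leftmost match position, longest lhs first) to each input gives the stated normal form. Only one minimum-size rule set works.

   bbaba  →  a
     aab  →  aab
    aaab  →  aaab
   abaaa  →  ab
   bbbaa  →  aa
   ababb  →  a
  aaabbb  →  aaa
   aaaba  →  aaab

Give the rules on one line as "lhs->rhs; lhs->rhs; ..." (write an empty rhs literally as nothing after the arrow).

ba->b; bbb->

  | bbaba => bbba => a
  | aab
  | aaab
  | abaaa => abaa => aba => ab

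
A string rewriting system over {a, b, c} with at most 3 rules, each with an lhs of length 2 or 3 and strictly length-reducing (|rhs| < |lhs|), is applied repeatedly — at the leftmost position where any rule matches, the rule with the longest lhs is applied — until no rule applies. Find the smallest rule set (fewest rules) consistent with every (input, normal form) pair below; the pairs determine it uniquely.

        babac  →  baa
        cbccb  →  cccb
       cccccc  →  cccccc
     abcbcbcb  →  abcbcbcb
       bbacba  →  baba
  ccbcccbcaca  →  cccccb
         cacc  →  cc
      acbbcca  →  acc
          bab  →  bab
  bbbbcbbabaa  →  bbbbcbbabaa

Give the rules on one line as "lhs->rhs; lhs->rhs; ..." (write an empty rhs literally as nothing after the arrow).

bac->a; bcc->cc; ca->

  | babac => baa
  | cbccb => cccb
  | cccccc
  | abcbcbcb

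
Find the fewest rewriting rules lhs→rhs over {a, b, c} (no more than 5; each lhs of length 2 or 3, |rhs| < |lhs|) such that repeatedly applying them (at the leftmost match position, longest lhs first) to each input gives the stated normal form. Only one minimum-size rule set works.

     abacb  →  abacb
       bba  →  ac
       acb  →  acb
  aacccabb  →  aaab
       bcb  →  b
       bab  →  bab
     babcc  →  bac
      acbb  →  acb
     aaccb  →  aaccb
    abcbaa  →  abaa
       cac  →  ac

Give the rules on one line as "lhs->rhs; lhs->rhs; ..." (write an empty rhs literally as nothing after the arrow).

  | abacb
  | bba => ac
  | acb
  | aacccabb => aaccabb => aacabb => aaabb => aaab

bb->b; bba->ac; bc->; ca->a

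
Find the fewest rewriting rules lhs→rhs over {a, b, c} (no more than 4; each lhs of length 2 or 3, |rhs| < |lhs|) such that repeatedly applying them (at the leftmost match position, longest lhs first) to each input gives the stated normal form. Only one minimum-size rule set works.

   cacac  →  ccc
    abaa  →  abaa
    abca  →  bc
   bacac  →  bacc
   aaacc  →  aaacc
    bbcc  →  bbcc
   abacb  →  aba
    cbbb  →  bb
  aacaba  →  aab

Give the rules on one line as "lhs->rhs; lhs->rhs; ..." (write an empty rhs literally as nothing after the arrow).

abc->bc; ca->c; cb->; cba->b

  | cacac => ccac => ccc
  | abaa
  | abca => bca => bc
  | bacac => bacc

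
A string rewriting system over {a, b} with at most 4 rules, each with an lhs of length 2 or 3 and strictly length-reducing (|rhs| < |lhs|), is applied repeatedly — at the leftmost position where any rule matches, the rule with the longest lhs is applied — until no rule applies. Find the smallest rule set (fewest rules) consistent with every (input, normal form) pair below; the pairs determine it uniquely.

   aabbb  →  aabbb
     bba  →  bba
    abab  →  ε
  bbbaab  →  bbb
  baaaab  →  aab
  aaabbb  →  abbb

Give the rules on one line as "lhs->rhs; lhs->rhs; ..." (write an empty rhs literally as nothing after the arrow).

aaa->a; aba->ba; baa->; bab->

  | aabbb
  | bba
  | abab => bab => ε
  | bbbaab => bbb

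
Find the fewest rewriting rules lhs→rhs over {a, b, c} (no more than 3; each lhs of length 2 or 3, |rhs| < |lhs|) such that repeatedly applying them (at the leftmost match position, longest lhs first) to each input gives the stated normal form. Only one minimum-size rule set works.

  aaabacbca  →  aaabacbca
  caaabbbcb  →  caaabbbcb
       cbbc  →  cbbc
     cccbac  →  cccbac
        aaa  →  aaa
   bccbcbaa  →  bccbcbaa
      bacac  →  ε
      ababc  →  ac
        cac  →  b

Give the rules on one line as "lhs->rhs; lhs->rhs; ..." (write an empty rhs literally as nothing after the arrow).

bab->; cac->b

  | aaabacbca
  | caaabbbcb
  | cbbc
  | cccbac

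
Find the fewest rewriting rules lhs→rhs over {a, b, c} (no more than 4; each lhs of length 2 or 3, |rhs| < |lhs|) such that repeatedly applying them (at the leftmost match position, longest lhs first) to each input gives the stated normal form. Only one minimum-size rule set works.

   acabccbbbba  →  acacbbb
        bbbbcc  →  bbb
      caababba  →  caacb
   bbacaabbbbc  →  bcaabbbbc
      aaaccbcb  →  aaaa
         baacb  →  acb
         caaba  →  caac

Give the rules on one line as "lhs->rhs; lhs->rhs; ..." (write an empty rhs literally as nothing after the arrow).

aba->ac; ba->; bcb->; cc->a

  | acabccbbbba => acababbbba => acacbbbba => acacbbb
  | bbbbcc => bbbba => bbb
  | caababba => caacbba => caacb
  | bbacaabbbbc => bcaabbbbc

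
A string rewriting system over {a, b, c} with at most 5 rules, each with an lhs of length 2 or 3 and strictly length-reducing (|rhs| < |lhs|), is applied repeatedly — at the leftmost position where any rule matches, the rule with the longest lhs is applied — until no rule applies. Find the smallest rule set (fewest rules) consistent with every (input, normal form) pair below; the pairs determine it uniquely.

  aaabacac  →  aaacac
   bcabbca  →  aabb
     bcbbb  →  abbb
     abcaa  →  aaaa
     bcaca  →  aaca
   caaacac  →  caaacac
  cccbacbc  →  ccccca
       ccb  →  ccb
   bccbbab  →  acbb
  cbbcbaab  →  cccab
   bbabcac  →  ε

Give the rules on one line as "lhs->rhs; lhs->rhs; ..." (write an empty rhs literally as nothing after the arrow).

ba->; baa->bb; bc->a; cba->cc

  | aaabacac => aaacac
  | bcabbca => aabbca => aabaa => aabb
  | bcbbb => abbb
  | abcaa => aaaa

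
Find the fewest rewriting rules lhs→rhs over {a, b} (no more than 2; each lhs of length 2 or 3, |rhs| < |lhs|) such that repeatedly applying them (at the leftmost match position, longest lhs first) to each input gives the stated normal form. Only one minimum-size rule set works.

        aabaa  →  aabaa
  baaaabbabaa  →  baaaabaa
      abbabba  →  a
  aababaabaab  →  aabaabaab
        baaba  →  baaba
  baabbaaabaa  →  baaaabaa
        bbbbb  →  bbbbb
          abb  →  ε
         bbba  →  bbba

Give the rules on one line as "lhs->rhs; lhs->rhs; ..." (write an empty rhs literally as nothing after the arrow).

  | aabaa
  | baaaabbabaa => baaaabaa
  | abbabba => abba => a
  | aababaabaab => aabaabaab

abb->; bab->b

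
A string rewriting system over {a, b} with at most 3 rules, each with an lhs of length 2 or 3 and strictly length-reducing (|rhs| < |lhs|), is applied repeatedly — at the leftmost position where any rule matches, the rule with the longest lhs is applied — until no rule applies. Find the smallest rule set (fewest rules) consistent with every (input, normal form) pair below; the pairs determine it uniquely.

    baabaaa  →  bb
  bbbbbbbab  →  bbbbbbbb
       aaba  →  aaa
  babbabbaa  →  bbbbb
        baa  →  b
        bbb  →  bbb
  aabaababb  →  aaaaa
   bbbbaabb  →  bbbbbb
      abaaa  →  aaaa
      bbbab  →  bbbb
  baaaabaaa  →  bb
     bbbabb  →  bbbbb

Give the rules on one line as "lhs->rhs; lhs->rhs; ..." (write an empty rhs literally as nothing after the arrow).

ab->a; ba->b

  | baabaaa => babaaa => bbaaa => bbaa => bba => bb
  | bbbbbbbab => bbbbbbbb
  | aaba => aaa
  | babbabbaa => bbbabbaa => bbbbbaa => bbbbba => bbbbb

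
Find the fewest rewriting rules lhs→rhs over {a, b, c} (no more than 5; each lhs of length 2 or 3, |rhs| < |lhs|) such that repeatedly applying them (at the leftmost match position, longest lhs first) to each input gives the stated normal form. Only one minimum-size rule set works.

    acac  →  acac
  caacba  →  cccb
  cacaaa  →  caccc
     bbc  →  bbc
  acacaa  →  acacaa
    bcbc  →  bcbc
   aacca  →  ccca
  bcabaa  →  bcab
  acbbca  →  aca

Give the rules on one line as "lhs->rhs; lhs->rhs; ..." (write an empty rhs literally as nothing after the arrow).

aaa->cc; aac->cc; ba->b; cbb->

  | acac
  | caacba => cccba => cccb
  | cacaaa => caccc
  | bbc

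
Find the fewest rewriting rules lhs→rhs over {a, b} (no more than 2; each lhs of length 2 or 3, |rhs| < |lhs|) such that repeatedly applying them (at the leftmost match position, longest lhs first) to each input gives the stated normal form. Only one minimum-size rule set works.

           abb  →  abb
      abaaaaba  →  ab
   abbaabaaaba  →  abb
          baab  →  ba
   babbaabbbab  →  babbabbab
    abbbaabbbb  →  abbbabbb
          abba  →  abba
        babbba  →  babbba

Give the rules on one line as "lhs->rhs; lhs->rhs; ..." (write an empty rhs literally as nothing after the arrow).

aa->; aab->a

  | abb
  | abaaaaba => abaaba => abaa => ab
  | abbaabaaaba => abbaaaaba => abbaaba => abbaa => abb
  | baab => ba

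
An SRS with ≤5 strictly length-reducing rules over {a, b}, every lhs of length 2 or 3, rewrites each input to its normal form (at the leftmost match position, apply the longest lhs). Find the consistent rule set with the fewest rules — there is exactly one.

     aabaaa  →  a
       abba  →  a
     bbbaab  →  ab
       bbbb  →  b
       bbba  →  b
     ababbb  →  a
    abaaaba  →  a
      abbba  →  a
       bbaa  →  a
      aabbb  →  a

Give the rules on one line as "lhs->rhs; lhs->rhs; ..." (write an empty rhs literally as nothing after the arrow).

aa->b; aab->; ba->a; bb->a

  | aabaaa => aaa => ba => a
  | abba => aaa => ba => a
  | bbbaab => abaab => aaab => bab => ab
  | bbbb => abb => aa => b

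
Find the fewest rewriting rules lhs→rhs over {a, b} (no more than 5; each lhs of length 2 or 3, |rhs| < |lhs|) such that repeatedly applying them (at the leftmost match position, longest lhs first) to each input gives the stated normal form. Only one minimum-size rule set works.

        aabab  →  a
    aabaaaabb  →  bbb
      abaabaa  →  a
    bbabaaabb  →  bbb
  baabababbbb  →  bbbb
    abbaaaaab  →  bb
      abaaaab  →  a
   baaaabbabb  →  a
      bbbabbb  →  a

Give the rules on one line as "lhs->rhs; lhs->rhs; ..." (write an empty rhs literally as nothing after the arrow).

  | aabab => bbab => bab => ab => a
  | aabaaaabb => bbaaaabb => baaaabb => aaaabb => baabb => aabb => bbb
  | abaabaa => abaa => a
  | bbabaaabb => babaaabb => abaaabb => aabb => bbb

aa->b; ab->a; aba->; ba->a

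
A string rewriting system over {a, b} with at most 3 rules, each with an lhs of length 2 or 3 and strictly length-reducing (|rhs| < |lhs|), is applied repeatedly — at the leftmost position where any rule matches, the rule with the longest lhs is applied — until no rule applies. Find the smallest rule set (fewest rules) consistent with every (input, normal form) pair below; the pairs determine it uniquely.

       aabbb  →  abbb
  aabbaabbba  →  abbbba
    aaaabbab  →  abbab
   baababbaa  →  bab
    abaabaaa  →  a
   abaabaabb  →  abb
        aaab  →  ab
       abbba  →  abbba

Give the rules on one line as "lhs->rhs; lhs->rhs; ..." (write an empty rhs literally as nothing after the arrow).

aa->a; baa->

  | aabbb => abbb
  | aabbaabbba => abbaabbba => abbbba
  | aaaabbab => aaabbab => aabbab => abbab
  | baababbaa => babbaa => bab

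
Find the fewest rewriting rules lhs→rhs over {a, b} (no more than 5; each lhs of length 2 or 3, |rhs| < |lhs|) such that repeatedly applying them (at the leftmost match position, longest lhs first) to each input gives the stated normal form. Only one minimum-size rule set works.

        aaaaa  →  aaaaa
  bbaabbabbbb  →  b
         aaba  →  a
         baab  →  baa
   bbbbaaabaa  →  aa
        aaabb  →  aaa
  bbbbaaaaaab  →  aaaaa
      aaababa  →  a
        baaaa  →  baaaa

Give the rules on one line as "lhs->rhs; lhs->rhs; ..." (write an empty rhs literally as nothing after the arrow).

  | aaaaa
  | bbaabbabbbb => abbabbbb => ababbbb => bbbb => bbb => bb => b
  | aaba => a
  | baab => baa

ab->a; aba->; bb->b; bba->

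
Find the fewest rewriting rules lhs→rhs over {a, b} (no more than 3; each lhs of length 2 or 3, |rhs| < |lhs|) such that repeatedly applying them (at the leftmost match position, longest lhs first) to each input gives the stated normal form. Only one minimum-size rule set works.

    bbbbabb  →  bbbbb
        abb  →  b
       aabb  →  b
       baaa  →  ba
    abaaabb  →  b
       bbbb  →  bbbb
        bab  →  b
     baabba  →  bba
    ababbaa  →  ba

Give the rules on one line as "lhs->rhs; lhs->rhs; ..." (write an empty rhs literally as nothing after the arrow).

aa->a; ab->

  | bbbbabb => bbbbb
  | abb => b
  | aabb => abb => b
  | baaa => baa => ba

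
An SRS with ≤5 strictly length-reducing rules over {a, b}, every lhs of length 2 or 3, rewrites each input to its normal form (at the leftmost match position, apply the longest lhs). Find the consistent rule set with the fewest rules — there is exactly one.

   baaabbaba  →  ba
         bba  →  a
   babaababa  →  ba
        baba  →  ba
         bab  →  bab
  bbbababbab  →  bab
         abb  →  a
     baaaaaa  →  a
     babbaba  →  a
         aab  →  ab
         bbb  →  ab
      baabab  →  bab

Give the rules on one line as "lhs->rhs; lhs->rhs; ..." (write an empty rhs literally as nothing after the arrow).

  | baaabbaba => bbabbaba => aabbaba => abbaba => aaaba => baba => ba
  | bba => aa => a
  | babaababa => baababa => bababa => baba => ba
  | baba => ba

aa->a; aaa->ba; aba->a; bb->a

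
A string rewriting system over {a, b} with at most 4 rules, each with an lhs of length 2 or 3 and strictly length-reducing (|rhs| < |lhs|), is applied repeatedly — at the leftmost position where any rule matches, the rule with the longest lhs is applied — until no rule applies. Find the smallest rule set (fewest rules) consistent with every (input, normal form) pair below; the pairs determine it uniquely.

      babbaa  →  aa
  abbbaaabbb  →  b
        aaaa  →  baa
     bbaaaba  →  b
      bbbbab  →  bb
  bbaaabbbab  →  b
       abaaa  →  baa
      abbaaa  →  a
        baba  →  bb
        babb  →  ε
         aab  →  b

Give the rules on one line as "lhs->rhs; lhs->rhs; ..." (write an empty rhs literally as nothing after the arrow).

  | babbaa => bbbaa => aa
  | abbbaaabbb => bbbaaabbb => aaabbb => babbb => bbbb => b
  | aaaa => baa
  | bbaaaba => bbbaba => aba => b

aaa->ba; ab->b; aba->b; bbb->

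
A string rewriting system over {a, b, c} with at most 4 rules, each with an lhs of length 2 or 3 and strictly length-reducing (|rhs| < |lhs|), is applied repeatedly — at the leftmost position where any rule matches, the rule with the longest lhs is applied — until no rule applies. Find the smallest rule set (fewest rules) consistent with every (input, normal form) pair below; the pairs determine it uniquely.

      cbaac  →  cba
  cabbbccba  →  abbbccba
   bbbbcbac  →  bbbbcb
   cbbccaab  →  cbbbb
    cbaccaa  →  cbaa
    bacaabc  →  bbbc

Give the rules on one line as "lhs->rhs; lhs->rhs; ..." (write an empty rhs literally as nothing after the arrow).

  | cbaac => cba
  | cabbbccba => abbbccba
  | bbbbcbac => bbbbcb
  | cbbccaab => cbbcaab => cbbaab => cbbbb

aab->bb; ac->; ca->a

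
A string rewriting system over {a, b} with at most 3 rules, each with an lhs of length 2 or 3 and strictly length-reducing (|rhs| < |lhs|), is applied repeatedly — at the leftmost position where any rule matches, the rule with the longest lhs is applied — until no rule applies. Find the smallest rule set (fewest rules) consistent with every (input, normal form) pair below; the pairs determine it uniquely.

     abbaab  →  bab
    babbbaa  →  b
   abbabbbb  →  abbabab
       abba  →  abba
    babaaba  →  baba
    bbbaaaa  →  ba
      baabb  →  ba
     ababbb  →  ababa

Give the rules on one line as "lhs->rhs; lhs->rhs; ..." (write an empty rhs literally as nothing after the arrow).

  | abbaab => abaab => aaab => bab
  | babbbaa => babaaa => baaaa => aaaa => baa => aa => b
  | abbabbbb => abbabab
  | abba

aa->b; baa->aa; bbb->ba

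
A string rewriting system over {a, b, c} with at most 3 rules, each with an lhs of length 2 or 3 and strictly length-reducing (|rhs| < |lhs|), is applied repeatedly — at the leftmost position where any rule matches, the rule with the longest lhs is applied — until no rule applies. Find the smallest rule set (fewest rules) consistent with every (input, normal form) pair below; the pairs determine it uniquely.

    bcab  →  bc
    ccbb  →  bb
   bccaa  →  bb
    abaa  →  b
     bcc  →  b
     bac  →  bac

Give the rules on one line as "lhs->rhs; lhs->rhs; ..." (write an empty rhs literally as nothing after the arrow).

  | bcab => bc
  | ccbb => bb
  | bccaa => baa => bb
  | abaa => aa => b

aa->b; ab->; cc->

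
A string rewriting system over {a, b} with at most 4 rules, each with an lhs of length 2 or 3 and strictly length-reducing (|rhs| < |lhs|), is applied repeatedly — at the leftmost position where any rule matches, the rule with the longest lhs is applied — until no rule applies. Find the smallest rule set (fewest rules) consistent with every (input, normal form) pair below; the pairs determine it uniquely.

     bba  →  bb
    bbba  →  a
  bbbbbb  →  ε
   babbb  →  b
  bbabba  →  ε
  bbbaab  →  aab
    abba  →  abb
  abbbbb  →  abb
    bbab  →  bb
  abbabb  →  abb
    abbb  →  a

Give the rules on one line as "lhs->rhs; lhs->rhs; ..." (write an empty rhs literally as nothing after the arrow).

  | bba => bb
  | bbba => a
  | bbbbbb => bbb => ε
  | babbb => babb => bab => ba => b

ba->b; baa->bb; bab->ba; bbb->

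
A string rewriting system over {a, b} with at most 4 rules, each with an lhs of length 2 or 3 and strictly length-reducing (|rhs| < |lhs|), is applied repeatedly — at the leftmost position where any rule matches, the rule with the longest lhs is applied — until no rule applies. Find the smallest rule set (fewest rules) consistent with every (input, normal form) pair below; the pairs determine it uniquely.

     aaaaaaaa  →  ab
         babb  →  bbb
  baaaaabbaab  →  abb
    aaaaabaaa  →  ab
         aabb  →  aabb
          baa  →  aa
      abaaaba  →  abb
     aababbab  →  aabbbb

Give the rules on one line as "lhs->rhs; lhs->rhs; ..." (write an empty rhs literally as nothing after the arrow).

  | aaaaaaaa => abaaaaa => aaaaaa => abaaa => aaaa => aba => ab
  | babb => bbb
  | baaaaabbaab => aaaaabbaab => abaabbaab => aaabbaab => abbbaab => abbaab => abaab => aaab => abb
  | aaaaabaaa => abaabaaa => aaabaaa => abbaaa => abaaa => aaaa => aba => ab

aaa->ab; ba->b; baa->aa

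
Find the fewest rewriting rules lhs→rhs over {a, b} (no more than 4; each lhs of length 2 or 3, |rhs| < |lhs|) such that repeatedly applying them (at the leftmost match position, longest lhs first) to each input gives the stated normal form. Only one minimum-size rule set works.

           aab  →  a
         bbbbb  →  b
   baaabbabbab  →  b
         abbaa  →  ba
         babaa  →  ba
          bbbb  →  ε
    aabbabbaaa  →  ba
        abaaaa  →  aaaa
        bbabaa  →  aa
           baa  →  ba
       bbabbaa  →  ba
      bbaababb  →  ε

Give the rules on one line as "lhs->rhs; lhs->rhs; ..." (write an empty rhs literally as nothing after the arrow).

ab->; baa->ba; bb->

  | aab => a
  | bbbbb => bbb => b
  | baaabbabbab => baabbabbab => babbabbab => bbabbab => abbab => bab => b
  | abbaa => baa => ba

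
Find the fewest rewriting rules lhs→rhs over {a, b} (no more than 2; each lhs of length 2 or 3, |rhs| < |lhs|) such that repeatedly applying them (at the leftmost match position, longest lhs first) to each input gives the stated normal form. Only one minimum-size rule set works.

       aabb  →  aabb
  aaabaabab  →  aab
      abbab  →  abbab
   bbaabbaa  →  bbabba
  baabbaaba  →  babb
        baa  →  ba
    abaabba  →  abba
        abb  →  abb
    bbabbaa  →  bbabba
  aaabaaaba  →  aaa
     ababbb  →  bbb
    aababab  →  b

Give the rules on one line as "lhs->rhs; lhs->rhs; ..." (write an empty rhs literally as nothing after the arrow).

aba->; baa->ba

  | aabb
  | aaabaabab => aaabab => aab
  | abbab
  | bbaabbaa => bbabbaa => bbabba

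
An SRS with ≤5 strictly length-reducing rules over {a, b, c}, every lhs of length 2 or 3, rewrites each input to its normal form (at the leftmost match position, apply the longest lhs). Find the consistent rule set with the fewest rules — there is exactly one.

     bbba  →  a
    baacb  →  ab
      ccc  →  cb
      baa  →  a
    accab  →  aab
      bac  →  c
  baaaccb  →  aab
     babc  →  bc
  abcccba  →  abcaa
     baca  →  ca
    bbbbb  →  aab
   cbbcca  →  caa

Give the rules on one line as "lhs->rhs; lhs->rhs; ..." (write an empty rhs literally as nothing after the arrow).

ac->a; ba->; bb->a; ccc->cb

  | bbba => aba => a
  | baacb => acb => ab
  | ccc => cb
  | baa => a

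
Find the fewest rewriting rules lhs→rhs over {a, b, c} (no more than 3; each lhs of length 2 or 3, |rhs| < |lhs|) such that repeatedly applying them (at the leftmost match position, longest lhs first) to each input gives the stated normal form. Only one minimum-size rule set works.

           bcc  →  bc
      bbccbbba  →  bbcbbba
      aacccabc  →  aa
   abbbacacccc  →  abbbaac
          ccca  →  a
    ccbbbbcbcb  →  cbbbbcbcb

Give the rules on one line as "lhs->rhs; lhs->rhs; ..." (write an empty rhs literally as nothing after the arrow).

abc->; ca->a; cc->c

  | bcc => bc
  | bbccbbba => bbcbbba
  | aacccabc => aaccabc => aacabc => aaabc => aa
  | abbbacacccc => abbbaacccc => abbbaaccc => abbbaacc => abbbaac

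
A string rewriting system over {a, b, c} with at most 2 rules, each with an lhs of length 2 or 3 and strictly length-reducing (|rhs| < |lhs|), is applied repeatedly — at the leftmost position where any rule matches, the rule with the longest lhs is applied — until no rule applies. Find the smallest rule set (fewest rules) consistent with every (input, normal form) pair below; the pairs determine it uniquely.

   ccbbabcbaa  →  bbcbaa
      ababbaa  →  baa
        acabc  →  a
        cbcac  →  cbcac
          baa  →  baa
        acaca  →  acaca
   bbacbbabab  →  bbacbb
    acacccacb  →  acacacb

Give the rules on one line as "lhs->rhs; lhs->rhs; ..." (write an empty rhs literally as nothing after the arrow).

ab->; cc->

  | ccbbabcbaa => bbabcbaa => bbcbaa
  | ababbaa => abbaa => baa
  | acabc => acc => a
  | cbcac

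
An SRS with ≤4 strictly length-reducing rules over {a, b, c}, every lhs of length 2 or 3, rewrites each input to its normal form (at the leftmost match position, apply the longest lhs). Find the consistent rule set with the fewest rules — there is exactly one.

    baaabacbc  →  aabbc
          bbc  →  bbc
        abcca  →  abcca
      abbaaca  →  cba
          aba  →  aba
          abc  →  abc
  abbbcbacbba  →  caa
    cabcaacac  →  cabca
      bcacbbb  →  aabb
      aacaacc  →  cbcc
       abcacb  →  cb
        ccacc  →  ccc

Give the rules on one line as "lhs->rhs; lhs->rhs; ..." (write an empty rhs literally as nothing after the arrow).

aaa->cb; ac->; bba->aa; bcb->aa

  | baaabacbc => bcbbacbc => aabacbc => aabbc
  | bbc
  | abcca
  | abbaaca => aaaaca => cbaca => cba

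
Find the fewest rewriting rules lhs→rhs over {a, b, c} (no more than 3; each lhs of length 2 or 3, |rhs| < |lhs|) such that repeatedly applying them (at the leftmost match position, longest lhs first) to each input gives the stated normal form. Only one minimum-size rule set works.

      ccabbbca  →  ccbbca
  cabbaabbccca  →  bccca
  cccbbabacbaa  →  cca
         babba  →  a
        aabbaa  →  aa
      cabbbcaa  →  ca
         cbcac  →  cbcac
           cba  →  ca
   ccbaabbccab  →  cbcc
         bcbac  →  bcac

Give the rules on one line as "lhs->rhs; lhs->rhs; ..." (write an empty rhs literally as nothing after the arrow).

  | ccabbbca => ccbbca
  | cabbaabbccca => cbaabbccca => caabbccca => abbccca => bccca
  | cccbbabacbaa => cccbabacbaa => cccabacbaa => cccacbaa => cccacaa => cccaa => cca
  | babba => abba => ba => a

ab->; ba->a; caa->a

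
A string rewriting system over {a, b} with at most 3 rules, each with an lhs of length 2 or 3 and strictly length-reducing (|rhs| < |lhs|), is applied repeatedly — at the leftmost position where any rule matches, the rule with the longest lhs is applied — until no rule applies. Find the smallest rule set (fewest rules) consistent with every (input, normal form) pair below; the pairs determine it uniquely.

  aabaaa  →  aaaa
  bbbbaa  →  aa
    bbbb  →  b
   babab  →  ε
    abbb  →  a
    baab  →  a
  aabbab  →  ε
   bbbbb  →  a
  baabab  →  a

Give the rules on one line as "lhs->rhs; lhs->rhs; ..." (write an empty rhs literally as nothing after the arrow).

ab->; ba->a; bb->a

  | aabaaa => aaaa
  | bbbbaa => abbaa => baa => aa
  | bbbb => abb => b
  | babab => abab => ab => ε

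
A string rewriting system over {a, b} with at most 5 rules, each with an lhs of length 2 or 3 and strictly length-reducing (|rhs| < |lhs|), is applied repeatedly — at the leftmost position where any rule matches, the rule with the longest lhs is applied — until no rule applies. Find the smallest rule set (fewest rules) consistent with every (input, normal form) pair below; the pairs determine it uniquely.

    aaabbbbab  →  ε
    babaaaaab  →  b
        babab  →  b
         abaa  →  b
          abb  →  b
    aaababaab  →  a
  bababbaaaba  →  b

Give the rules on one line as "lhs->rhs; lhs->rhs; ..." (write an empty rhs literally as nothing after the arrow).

  | aaabbbbab => abbbbab => bbbab => abab => ab => ε
  | babaaaaab => baaaaab => baaab => bab => b
  | babab => bab => b
  | abaa => aa => b

aa->b; aaa->a; ab->; bb->a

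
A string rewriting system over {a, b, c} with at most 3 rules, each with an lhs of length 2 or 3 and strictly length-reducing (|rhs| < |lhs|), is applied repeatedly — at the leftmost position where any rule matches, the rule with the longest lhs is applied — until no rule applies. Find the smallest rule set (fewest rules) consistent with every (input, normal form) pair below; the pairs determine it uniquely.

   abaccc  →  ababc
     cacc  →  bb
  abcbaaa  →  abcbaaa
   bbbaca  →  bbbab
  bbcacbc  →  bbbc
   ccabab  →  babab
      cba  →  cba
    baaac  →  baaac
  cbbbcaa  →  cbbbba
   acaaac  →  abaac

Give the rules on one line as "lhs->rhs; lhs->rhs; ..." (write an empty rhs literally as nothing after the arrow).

  | abaccc => ababc
  | cacc => bcc => bb
  | abcbaaa
  | bbbaca => bbbab

ca->b; cbc->c; cc->b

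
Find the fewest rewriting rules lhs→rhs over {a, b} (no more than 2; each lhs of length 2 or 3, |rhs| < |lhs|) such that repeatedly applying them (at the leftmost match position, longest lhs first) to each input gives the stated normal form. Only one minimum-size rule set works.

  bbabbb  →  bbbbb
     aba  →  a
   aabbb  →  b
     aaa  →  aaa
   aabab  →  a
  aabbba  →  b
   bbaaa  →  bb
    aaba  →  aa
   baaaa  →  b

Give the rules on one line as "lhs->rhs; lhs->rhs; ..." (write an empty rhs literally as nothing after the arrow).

  | bbabbb => bbbbb
  | aba => a
  | aabbb => abb => b
  | aaa

ab->; ba->b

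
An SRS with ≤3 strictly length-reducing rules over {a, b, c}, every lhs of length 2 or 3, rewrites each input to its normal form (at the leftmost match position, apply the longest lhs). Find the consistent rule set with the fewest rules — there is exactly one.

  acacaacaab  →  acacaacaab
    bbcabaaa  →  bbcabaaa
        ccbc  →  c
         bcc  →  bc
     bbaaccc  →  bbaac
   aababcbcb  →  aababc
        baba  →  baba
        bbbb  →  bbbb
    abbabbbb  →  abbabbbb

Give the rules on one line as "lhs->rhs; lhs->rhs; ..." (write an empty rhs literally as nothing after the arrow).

  | acacaacaab
  | bbcabaaa
  | ccbc => cbc => cc => c
  | bcc => bc

cb->c; cc->c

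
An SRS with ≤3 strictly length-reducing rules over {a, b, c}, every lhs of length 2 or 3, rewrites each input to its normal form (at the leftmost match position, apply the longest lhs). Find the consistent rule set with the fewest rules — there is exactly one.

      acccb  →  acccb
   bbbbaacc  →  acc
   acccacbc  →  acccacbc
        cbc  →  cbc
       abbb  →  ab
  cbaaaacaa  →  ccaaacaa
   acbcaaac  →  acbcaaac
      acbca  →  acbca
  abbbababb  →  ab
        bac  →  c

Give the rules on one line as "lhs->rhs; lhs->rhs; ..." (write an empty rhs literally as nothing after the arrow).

  | acccb
  | bbbbaacc => bbbaacc => bbaacc => baacc => acc
  | acccacbc
  | cbc

ba->; bb->b; cba->cc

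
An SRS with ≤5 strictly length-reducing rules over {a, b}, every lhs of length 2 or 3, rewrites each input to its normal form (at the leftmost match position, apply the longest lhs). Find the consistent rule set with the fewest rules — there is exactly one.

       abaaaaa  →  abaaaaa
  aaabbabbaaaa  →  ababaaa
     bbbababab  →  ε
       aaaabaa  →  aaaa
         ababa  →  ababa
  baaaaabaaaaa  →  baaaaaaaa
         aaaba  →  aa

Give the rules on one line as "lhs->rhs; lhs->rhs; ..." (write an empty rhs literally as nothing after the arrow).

aab->; bb->; bba->b; bbb->bb

  | abaaaaa
  | aaabbabbaaaa => ababbaaaa => ababaaa
  | bbbababab => bbababab => bbabab => bbab => bb => ε
  | aaaabaa => aaaa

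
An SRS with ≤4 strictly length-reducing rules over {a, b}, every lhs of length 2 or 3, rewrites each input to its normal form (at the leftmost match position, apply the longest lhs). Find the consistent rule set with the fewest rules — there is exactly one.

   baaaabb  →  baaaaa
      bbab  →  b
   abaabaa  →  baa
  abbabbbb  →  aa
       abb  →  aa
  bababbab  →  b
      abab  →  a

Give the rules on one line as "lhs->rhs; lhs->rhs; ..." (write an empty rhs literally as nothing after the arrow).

aba->bb; bb->a; bba->; bbb->bb

  | baaaabb => baaaaa
  | bbab => b
  | abaabaa => bbabaa => baa
  | abbabbbb => abbbb => abbb => abb => aa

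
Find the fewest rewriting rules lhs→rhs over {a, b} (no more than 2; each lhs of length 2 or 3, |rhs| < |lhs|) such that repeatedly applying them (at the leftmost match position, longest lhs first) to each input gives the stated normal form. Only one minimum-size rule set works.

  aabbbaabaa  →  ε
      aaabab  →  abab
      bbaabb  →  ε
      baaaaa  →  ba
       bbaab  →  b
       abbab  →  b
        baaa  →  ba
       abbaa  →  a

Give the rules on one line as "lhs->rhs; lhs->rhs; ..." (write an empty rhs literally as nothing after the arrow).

aa->; bb->

  | aabbbaabaa => bbbaabaa => baabaa => bbaa => aa => ε
  | aaabab => abab
  | bbaabb => aabb => bb => ε
  | baaaaa => baaa => ba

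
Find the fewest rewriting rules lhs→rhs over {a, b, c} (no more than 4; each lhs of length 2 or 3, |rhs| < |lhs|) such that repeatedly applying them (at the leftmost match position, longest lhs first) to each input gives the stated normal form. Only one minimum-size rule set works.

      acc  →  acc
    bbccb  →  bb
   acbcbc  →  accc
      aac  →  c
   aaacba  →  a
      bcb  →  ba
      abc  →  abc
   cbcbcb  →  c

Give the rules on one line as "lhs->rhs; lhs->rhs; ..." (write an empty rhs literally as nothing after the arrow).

  | acc
  | bbccb => bbca => bb
  | acbcbc => accbc => accc
  | aac => c

aa->; ca->; cb->a; cbc->cc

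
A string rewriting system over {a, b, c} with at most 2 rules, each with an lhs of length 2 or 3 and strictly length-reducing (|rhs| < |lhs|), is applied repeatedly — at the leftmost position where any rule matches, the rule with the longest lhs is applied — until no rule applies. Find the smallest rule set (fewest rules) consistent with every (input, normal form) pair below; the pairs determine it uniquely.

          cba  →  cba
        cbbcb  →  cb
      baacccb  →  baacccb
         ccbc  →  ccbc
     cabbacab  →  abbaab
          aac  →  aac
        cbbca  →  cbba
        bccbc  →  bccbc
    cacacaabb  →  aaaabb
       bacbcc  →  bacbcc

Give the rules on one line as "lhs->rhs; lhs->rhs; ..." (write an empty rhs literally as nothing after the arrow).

bcb->; ca->a

  | cba
  | cbbcb => cb
  | baacccb
  | ccbc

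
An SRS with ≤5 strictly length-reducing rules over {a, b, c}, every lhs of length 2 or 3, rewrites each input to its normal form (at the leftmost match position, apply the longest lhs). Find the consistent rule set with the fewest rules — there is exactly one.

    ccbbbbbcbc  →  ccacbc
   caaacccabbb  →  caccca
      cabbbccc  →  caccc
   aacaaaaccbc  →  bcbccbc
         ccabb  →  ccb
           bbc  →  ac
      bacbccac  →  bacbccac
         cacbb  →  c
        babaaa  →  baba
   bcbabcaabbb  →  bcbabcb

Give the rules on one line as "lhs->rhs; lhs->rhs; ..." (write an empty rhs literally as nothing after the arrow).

  | ccbbbbbcbc => ccabbbcbc => ccaabcbc => ccbbcbc => ccacbc
  | caaacccabbb => cacccabbb => cacccaab => cacccbb => caccca
  | cabbbccc => caabccc => cbbccc => caccc
  | aacaaaaccbc => bcaaaaccbc => bcaaccbc => bcbccbc

aa->b; aaa->a; aca->; bb->a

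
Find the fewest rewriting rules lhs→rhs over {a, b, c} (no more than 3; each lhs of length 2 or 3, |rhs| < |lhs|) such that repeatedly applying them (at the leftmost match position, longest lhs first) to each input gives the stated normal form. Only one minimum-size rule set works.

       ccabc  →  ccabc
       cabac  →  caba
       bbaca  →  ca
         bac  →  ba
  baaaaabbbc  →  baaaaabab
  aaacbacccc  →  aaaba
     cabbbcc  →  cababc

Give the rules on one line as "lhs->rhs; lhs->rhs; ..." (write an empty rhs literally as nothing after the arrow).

ac->a; bba->; bbc->ab

  | ccabc
  | cabac => caba
  | bbaca => ca
  | bac => ba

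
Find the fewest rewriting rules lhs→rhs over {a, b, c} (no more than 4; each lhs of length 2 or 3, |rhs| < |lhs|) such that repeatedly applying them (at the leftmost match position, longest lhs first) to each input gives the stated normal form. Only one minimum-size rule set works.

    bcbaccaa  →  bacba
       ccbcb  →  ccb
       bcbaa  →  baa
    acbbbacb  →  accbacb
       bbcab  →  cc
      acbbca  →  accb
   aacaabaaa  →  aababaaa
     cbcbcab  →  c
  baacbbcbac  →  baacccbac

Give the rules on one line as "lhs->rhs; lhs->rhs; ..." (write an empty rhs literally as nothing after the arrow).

bb->c; bc->; ca->b

  | bcbaccaa => baccaa => bacba
  | ccbcb => ccb
  | bcbaa => baa
  | acbbbacb => accbacb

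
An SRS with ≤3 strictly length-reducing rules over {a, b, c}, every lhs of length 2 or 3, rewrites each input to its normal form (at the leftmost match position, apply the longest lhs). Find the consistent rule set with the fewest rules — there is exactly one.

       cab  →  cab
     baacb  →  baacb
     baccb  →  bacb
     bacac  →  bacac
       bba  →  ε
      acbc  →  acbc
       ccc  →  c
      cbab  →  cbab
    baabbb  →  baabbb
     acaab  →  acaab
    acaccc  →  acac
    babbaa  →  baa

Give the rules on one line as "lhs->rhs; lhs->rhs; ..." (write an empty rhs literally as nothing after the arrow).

  | cab
  | baacb
  | baccb => bacb
  | bacac

bba->; cc->c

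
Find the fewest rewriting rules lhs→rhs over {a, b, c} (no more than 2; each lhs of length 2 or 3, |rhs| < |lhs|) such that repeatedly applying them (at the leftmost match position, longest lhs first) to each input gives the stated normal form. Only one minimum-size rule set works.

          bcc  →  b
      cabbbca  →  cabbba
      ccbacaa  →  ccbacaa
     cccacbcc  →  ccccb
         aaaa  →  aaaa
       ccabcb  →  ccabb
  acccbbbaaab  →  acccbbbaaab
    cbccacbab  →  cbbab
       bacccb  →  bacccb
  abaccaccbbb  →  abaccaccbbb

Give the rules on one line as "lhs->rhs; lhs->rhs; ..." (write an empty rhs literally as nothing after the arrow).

acb->cb; bc->b

  | bcc => bc => b
  | cabbbca => cabbba
  | ccbacaa
  | cccacbcc => ccccbcc => ccccbc => ccccb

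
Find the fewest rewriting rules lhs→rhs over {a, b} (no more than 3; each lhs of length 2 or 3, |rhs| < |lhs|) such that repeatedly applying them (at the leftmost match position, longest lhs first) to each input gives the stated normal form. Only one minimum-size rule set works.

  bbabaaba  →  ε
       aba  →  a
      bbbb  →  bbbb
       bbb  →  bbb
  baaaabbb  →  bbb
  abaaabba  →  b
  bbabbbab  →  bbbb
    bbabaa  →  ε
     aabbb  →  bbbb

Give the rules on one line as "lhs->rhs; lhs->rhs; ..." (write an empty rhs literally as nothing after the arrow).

aa->b; ba->

  | bbabaaba => bbaaba => baba => ba => ε
  | aba => a
  | bbbb
  | bbb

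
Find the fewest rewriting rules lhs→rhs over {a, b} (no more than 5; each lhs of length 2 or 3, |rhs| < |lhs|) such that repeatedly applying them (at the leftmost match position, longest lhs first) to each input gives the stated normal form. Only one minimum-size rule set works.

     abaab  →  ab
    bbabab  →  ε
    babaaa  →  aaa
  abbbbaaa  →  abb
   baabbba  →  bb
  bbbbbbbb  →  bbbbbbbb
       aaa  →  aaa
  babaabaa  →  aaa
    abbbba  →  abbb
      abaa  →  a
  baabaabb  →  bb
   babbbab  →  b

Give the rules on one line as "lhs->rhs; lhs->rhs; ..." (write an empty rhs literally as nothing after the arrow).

aab->a; ba->; baa->; bab->

  | abaab => ab
  | bbabab => bab => ε
  | babaaa => aaa
  | abbbbaaa => abbba => abb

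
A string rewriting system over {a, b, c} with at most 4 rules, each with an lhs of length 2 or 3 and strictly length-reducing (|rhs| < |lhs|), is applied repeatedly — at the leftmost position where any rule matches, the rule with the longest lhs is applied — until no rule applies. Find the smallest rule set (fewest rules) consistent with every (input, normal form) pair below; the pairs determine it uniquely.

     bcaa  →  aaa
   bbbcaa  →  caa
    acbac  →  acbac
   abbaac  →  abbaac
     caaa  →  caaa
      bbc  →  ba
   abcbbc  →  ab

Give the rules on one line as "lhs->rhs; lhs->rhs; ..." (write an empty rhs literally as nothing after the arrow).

aba->b; bbb->; bc->a

  | bcaa => aaa
  | bbbcaa => caa
  | acbac
  | abbaac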